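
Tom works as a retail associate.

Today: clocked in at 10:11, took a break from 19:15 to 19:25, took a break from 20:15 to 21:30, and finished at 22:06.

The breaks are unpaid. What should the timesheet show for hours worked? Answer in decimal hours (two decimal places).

10.50 hours

Today: 10:11–22:06 = 11 h 55 min; less 85 min break → 10 h 30 min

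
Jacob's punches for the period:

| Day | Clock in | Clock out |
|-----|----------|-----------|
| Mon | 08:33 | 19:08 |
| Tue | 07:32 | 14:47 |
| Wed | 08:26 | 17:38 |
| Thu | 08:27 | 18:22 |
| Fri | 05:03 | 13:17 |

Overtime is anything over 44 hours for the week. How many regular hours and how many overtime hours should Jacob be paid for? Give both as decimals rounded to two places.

Mon: 08:33–19:08 = 10 h 35 min
Tue: 07:32–14:47 = 7 h 15 min
Wed: 08:26–17:38 = 9 h 12 min
Thu: 08:27–18:22 = 9 h 55 min
Fri: 05:03–13:17 = 8 h 14 min
Total worked: 45 h 11 min = 45.18 h.
Threshold 44 h → overtime 1 h 11 min, regular 44 h 0 min.

Regular 44.00 hours, overtime 1.18 hours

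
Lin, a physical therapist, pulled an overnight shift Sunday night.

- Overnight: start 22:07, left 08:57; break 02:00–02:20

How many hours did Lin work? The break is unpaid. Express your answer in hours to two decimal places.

10.50 hours

Overnight: 22:07 → midnight = 1 h 53 min; midnight → 08:57 = 8 h 57 min; span 10 h 50 min; less 20 min break → 10 h 30 min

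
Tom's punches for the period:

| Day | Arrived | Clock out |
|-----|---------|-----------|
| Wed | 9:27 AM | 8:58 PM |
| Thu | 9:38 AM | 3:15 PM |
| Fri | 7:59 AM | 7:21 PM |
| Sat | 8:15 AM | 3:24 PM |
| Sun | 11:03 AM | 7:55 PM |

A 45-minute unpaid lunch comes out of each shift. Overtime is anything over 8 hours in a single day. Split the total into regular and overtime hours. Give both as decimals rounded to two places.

Wed: 9:27 AM–8:58 PM = 11 h 31 min; less 45 min break → 10 h 46 min
Thu: 9:38 AM–3:15 PM = 5 h 37 min; less 45 min break → 4 h 52 min
Fri: 7:59 AM–7:21 PM = 11 h 22 min; less 45 min break → 10 h 37 min
Sat: 8:15 AM–3:24 PM = 7 h 9 min; less 45 min break → 6 h 24 min
Sun: 11:03 AM–7:55 PM = 8 h 52 min; less 45 min break → 8 h 7 min
Wed reg 8 h 0 min / OT 2 h 46 min; Thu reg 4 h 52 min / OT 0 h 0 min; Fri reg 8 h 0 min / OT 2 h 37 min; Sat reg 6 h 24 min / OT 0 h 0 min; Sun reg 8 h 0 min / OT 0 h 7 min.
Totals: regular 35 h 16 min, overtime 5 h 30 min.

Regular 35.27 hours, overtime 5.50 hours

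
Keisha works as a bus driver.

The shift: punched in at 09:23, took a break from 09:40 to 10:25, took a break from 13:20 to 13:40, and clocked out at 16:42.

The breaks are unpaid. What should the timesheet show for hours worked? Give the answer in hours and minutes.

6 h 14 min

The shift: 09:23–16:42 = 7 h 19 min; less 65 min break → 6 h 14 min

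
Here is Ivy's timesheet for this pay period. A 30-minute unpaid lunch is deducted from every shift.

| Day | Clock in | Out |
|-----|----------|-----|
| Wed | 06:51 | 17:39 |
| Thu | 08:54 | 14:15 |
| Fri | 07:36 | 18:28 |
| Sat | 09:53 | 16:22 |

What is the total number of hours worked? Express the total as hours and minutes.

Wed: 06:51–17:39 = 10 h 48 min; less 30 min break → 10 h 18 min
Thu: 08:54–14:15 = 5 h 21 min; less 30 min break → 4 h 51 min
Fri: 07:36–18:28 = 10 h 52 min; less 30 min break → 10 h 22 min
Sat: 09:53–16:22 = 6 h 29 min; less 30 min break → 5 h 59 min
Total: 10 h 18 min + 4 h 51 min + 10 h 22 min + 5 h 59 min = 31 h 30 min.

31 h 30 min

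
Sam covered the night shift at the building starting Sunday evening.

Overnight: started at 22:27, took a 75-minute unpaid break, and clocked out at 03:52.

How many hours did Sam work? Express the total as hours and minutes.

Overnight: 22:27 → midnight = 1 h 33 min; midnight → 03:52 = 3 h 52 min; span 5 h 25 min; less 75 min break → 4 h 10 min

4 h 10 min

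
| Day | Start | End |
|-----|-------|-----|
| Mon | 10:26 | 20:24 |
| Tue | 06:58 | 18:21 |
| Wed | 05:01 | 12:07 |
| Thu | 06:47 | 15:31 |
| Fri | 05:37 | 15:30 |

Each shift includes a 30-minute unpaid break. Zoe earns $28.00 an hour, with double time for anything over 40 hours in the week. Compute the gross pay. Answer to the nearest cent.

$1375.73

Mon: 10:26–20:24 = 9 h 58 min; less 30 min break → 9 h 28 min
Tue: 06:58–18:21 = 11 h 23 min; less 30 min break → 10 h 53 min
Wed: 05:01–12:07 = 7 h 6 min; less 30 min break → 6 h 36 min
Thu: 06:47–15:31 = 8 h 44 min; less 30 min break → 8 h 14 min
Fri: 05:37–15:30 = 9 h 53 min; less 30 min break → 9 h 23 min
Total worked: 44 h 34 min = 2674 min.
Regular 40 h 0 min = 2400 min at $28.00/h; overtime 4 h 34 min = 274 min at $56.00/h.
Pay = (2400 × $28.00 + 274 × $56.00) ÷ 60 = $1375.73.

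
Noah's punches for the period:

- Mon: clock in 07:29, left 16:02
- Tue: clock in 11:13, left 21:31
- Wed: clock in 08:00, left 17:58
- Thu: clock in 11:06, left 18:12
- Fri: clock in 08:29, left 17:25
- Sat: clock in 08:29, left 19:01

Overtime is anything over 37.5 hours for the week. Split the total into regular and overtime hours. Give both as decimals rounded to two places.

Mon: 07:29–16:02 = 8 h 33 min
Tue: 11:13–21:31 = 10 h 18 min
Wed: 08:00–17:58 = 9 h 58 min
Thu: 11:06–18:12 = 7 h 6 min
Fri: 08:29–17:25 = 8 h 56 min
Sat: 08:29–19:01 = 10 h 32 min
Total worked: 55 h 23 min = 55.38 h.
Threshold 37.5 h → overtime 17 h 53 min, regular 37 h 30 min.

Regular 37.50 hours, overtime 17.88 hours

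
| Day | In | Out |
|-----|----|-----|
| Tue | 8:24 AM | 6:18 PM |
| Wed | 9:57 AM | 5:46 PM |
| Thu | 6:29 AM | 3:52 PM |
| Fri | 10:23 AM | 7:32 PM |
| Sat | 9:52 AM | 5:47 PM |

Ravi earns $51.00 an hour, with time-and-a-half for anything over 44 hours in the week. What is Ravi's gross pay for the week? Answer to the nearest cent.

Tue: 8:24 AM–6:18 PM = 9 h 54 min
Wed: 9:57 AM–5:46 PM = 7 h 49 min
Thu: 6:29 AM–3:52 PM = 9 h 23 min
Fri: 10:23 AM–7:32 PM = 9 h 9 min
Sat: 9:52 AM–5:47 PM = 7 h 55 min
Total worked: 44 h 10 min = 2650 min.
Regular 44 h 0 min = 2640 min at $51.00/h; overtime 0 h 10 min = 10 min at $76.50/h.
Pay = (2640 × $51.00 + 10 × $76.50) ÷ 60 = $2256.75.

$2256.75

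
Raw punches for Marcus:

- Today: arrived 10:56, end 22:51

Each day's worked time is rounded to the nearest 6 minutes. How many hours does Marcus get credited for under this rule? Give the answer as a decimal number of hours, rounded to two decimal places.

11.90 hours

Today: 10:56–22:51 = 11 h 55 min → rounds to 11 h 54 min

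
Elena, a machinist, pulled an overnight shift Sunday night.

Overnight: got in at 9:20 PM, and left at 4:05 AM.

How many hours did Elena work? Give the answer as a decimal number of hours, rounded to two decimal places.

6.75 hours

Overnight: 9:20 PM → midnight = 2 h 40 min; midnight → 4:05 AM = 4 h 5 min; span 6 h 45 min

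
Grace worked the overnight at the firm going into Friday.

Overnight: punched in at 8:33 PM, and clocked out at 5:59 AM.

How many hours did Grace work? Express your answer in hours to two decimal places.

Overnight: 8:33 PM → midnight = 3 h 27 min; midnight → 5:59 AM = 5 h 59 min; span 9 h 26 min

9.43 hours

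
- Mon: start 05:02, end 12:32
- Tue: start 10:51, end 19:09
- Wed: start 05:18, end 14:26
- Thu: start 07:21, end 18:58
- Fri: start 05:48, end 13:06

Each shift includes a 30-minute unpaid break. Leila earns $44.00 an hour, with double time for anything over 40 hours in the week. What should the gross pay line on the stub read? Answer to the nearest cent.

$1878.80

Mon: 05:02–12:32 = 7 h 30 min; less 30 min break → 7 h 0 min
Tue: 10:51–19:09 = 8 h 18 min; less 30 min break → 7 h 48 min
Wed: 05:18–14:26 = 9 h 8 min; less 30 min break → 8 h 38 min
Thu: 07:21–18:58 = 11 h 37 min; less 30 min break → 11 h 7 min
Fri: 05:48–13:06 = 7 h 18 min; less 30 min break → 6 h 48 min
Total worked: 41 h 21 min = 2481 min.
Regular 40 h 0 min = 2400 min at $44.00/h; overtime 1 h 21 min = 81 min at $88.00/h.
Pay = (2400 × $44.00 + 81 × $88.00) ÷ 60 = $1878.80.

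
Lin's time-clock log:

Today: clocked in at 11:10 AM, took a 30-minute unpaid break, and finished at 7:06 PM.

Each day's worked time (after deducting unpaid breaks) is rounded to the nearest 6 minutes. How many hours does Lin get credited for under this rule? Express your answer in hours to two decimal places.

Today: 11:10 AM–7:06 PM = 7 h 56 min − 30 min = 7 h 26 min → rounds to 7 h 24 min

7.40 hours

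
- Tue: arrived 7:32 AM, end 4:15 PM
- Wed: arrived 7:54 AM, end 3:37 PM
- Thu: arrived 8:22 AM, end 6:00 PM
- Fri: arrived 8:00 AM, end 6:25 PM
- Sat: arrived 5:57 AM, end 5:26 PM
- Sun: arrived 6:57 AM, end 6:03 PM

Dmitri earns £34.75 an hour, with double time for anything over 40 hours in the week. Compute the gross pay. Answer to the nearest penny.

£2715.13

Tue: 7:32 AM–4:15 PM = 8 h 43 min
Wed: 7:54 AM–3:37 PM = 7 h 43 min
Thu: 8:22 AM–6:00 PM = 9 h 38 min
Fri: 8:00 AM–6:25 PM = 10 h 25 min
Sat: 5:57 AM–5:26 PM = 11 h 29 min
Sun: 6:57 AM–6:03 PM = 11 h 6 min
Total worked: 59 h 4 min = 3544 min.
Regular 40 h 0 min = 2400 min at £34.75/h; overtime 19 h 4 min = 1144 min at £69.50/h.
Pay = (2400 × £34.75 + 1144 × £69.50) ÷ 60 = £2715.13.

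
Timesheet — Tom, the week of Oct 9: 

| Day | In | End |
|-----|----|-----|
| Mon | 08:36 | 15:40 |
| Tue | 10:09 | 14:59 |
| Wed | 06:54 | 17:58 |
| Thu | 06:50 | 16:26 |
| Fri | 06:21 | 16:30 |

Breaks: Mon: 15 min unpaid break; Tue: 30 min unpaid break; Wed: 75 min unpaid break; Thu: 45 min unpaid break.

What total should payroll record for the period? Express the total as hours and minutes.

39 h 58 min

Mon: 08:36–15:40 = 7 h 4 min; less 15 min break → 6 h 49 min
Tue: 10:09–14:59 = 4 h 50 min; less 30 min break → 4 h 20 min
Wed: 06:54–17:58 = 11 h 4 min; less 75 min break → 9 h 49 min
Thu: 06:50–16:26 = 9 h 36 min; less 45 min break → 8 h 51 min
Fri: 06:21–16:30 = 10 h 9 min
Total: 6 h 49 min + 4 h 20 min + 9 h 49 min + 8 h 51 min + 10 h 9 min = 39 h 58 min.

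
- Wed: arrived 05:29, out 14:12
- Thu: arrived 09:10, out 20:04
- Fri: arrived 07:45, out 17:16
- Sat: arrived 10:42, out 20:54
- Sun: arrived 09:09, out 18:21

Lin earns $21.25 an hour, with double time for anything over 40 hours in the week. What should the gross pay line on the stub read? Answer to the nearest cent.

$1212.67

Wed: 05:29–14:12 = 8 h 43 min
Thu: 09:10–20:04 = 10 h 54 min
Fri: 07:45–17:16 = 9 h 31 min
Sat: 10:42–20:54 = 10 h 12 min
Sun: 09:09–18:21 = 9 h 12 min
Total worked: 48 h 32 min = 2912 min.
Regular 40 h 0 min = 2400 min at $21.25/h; overtime 8 h 32 min = 512 min at $42.50/h.
Pay = (2400 × $21.25 + 512 × $42.50) ÷ 60 = $1212.67.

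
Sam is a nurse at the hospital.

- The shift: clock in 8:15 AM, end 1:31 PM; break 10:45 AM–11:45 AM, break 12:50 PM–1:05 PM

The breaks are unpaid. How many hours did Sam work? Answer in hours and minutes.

The shift: 8:15 AM–1:31 PM = 5 h 16 min; less 75 min break → 4 h 1 min

4 h 1 min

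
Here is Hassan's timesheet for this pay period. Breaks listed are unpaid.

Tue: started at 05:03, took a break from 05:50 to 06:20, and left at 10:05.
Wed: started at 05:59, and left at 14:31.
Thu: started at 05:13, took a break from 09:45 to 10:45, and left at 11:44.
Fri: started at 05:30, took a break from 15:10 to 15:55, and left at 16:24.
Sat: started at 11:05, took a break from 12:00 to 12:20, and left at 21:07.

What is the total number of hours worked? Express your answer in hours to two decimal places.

Tue: 05:03–10:05 = 5 h 2 min; less 30 min break → 4 h 32 min
Wed: 05:59–14:31 = 8 h 32 min
Thu: 05:13–11:44 = 6 h 31 min; less 60 min break → 5 h 31 min
Fri: 05:30–16:24 = 10 h 54 min; less 45 min break → 10 h 9 min
Sat: 11:05–21:07 = 10 h 2 min; less 20 min break → 9 h 42 min
Total: 4 h 32 min + 8 h 32 min + 5 h 31 min + 10 h 9 min + 9 h 42 min = 38 h 26 min.

38.43 hours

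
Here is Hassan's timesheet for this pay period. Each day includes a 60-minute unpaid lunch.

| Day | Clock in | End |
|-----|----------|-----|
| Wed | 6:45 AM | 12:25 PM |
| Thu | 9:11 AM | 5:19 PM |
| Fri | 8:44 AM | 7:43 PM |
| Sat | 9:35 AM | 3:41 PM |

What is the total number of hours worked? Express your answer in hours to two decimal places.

26.88 hours

Wed: 6:45 AM–12:25 PM = 5 h 40 min; less 60 min break → 4 h 40 min
Thu: 9:11 AM–5:19 PM = 8 h 8 min; less 60 min break → 7 h 8 min
Fri: 8:44 AM–7:43 PM = 10 h 59 min; less 60 min break → 9 h 59 min
Sat: 9:35 AM–3:41 PM = 6 h 6 min; less 60 min break → 5 h 6 min
Total: 4 h 40 min + 7 h 8 min + 9 h 59 min + 5 h 6 min = 26 h 53 min.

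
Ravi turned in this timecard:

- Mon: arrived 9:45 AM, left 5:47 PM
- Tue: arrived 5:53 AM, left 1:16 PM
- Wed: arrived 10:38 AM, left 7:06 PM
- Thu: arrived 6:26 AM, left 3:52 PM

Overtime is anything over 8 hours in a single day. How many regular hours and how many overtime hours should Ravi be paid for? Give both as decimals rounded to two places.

Regular 31.38 hours, overtime 1.93 hours

Mon: 9:45 AM–5:47 PM = 8 h 2 min
Tue: 5:53 AM–1:16 PM = 7 h 23 min
Wed: 10:38 AM–7:06 PM = 8 h 28 min
Thu: 6:26 AM–3:52 PM = 9 h 26 min
Mon reg 8 h 0 min / OT 0 h 2 min; Tue reg 7 h 23 min / OT 0 h 0 min; Wed reg 8 h 0 min / OT 0 h 28 min; Thu reg 8 h 0 min / OT 1 h 26 min.
Totals: regular 31 h 23 min, overtime 1 h 56 min.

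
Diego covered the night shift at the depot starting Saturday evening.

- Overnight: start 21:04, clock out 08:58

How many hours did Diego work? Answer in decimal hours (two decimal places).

Overnight: 21:04 → midnight = 2 h 56 min; midnight → 08:58 = 8 h 58 min; span 11 h 54 min

11.90 hours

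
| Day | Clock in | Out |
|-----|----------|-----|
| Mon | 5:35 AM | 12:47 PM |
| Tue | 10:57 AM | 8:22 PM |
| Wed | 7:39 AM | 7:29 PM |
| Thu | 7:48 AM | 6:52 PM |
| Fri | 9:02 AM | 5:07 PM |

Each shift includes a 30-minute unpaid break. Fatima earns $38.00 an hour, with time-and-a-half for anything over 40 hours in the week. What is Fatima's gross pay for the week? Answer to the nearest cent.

Mon: 5:35 AM–12:47 PM = 7 h 12 min; less 30 min break → 6 h 42 min
Tue: 10:57 AM–8:22 PM = 9 h 25 min; less 30 min break → 8 h 55 min
Wed: 7:39 AM–7:29 PM = 11 h 50 min; less 30 min break → 11 h 20 min
Thu: 7:48 AM–6:52 PM = 11 h 4 min; less 30 min break → 10 h 34 min
Fri: 9:02 AM–5:07 PM = 8 h 5 min; less 30 min break → 7 h 35 min
Total worked: 45 h 6 min = 2706 min.
Regular 40 h 0 min = 2400 min at $38.00/h; overtime 5 h 6 min = 306 min at $57.00/h.
Pay = (2400 × $38.00 + 306 × $57.00) ÷ 60 = $1810.70.

$1810.70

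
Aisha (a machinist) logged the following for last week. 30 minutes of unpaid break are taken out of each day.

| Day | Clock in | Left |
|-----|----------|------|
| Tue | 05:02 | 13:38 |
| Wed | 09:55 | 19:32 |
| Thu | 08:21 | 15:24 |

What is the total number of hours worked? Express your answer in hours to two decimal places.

Tue: 05:02–13:38 = 8 h 36 min; less 30 min break → 8 h 6 min
Wed: 09:55–19:32 = 9 h 37 min; less 30 min break → 9 h 7 min
Thu: 08:21–15:24 = 7 h 3 min; less 30 min break → 6 h 33 min
Total: 8 h 6 min + 9 h 7 min + 6 h 33 min = 23 h 46 min.

23.77 hours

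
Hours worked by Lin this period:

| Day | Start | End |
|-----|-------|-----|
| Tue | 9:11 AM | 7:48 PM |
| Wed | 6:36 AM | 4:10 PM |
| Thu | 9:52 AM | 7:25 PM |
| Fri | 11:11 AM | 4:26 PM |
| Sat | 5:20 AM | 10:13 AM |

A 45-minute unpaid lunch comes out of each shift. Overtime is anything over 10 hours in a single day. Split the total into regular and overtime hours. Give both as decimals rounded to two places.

Regular 36.12 hours, overtime 0.00 hours

Tue: 9:11 AM–7:48 PM = 10 h 37 min; less 45 min break → 9 h 52 min
Wed: 6:36 AM–4:10 PM = 9 h 34 min; less 45 min break → 8 h 49 min
Thu: 9:52 AM–7:25 PM = 9 h 33 min; less 45 min break → 8 h 48 min
Fri: 11:11 AM–4:26 PM = 5 h 15 min; less 45 min break → 4 h 30 min
Sat: 5:20 AM–10:13 AM = 4 h 53 min; less 45 min break → 4 h 8 min
Tue reg 9 h 52 min / OT 0 h 0 min; Wed reg 8 h 49 min / OT 0 h 0 min; Thu reg 8 h 48 min / OT 0 h 0 min; Fri reg 4 h 30 min / OT 0 h 0 min; Sat reg 4 h 8 min / OT 0 h 0 min.
Totals: regular 36 h 7 min, overtime 0 h 0 min.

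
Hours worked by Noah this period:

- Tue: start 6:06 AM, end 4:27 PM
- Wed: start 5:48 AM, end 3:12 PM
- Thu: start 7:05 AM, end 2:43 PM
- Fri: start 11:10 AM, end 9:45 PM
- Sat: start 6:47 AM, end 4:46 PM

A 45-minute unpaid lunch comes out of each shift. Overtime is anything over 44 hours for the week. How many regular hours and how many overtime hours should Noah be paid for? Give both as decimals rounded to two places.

Regular 44.00 hours, overtime 0.20 hours

Tue: 6:06 AM–4:27 PM = 10 h 21 min; less 45 min break → 9 h 36 min
Wed: 5:48 AM–3:12 PM = 9 h 24 min; less 45 min break → 8 h 39 min
Thu: 7:05 AM–2:43 PM = 7 h 38 min; less 45 min break → 6 h 53 min
Fri: 11:10 AM–9:45 PM = 10 h 35 min; less 45 min break → 9 h 50 min
Sat: 6:47 AM–4:46 PM = 9 h 59 min; less 45 min break → 9 h 14 min
Total worked: 44 h 12 min = 44.20 h.
Threshold 44 h → overtime 0 h 12 min, regular 44 h 0 min.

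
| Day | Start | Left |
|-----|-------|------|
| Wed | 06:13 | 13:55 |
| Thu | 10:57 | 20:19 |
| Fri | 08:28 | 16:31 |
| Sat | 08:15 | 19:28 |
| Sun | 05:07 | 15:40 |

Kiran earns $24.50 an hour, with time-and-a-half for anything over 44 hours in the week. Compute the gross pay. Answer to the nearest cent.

Wed: 06:13–13:55 = 7 h 42 min
Thu: 10:57–20:19 = 9 h 22 min
Fri: 08:28–16:31 = 8 h 3 min
Sat: 08:15–19:28 = 11 h 13 min
Sun: 05:07–15:40 = 10 h 33 min
Total worked: 46 h 53 min = 2813 min.
Regular 44 h 0 min = 2640 min at $24.50/h; overtime 2 h 53 min = 173 min at $36.75/h.
Pay = (2640 × $24.50 + 173 × $36.75) ÷ 60 = $1183.96.

$1183.96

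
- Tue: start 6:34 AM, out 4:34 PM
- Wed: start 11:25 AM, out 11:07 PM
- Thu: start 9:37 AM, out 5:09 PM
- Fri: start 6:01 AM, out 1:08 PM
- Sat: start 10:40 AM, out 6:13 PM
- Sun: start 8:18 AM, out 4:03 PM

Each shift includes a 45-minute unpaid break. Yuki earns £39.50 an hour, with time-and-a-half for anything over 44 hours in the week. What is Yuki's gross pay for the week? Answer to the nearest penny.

Tue: 6:34 AM–4:34 PM = 10 h 0 min; less 45 min break → 9 h 15 min
Wed: 11:25 AM–11:07 PM = 11 h 42 min; less 45 min break → 10 h 57 min
Thu: 9:37 AM–5:09 PM = 7 h 32 min; less 45 min break → 6 h 47 min
Fri: 6:01 AM–1:08 PM = 7 h 7 min; less 45 min break → 6 h 22 min
Sat: 10:40 AM–6:13 PM = 7 h 33 min; less 45 min break → 6 h 48 min
Sun: 8:18 AM–4:03 PM = 7 h 45 min; less 45 min break → 7 h 0 min
Total worked: 47 h 9 min = 2829 min.
Regular 44 h 0 min = 2640 min at £39.50/h; overtime 3 h 9 min = 189 min at £59.25/h.
Pay = (2640 × £39.50 + 189 × £59.25) ÷ 60 = £1924.64.

£1924.64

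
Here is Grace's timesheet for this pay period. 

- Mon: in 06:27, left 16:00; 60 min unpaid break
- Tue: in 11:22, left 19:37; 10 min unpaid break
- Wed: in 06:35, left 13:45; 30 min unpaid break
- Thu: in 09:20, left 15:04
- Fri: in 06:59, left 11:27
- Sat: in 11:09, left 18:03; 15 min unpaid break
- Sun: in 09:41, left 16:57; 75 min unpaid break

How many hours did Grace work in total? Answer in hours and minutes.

Mon: 06:27–16:00 = 9 h 33 min; less 60 min break → 8 h 33 min
Tue: 11:22–19:37 = 8 h 15 min; less 10 min break → 8 h 5 min
Wed: 06:35–13:45 = 7 h 10 min; less 30 min break → 6 h 40 min
Thu: 09:20–15:04 = 5 h 44 min
Fri: 06:59–11:27 = 4 h 28 min
Sat: 11:09–18:03 = 6 h 54 min; less 15 min break → 6 h 39 min
Sun: 09:41–16:57 = 7 h 16 min; less 75 min break → 6 h 1 min
Total: 8 h 33 min + 8 h 5 min + 6 h 40 min + 5 h 44 min + 4 h 28 min + 6 h 39 min + 6 h 1 min = 46 h 10 min.

46 h 10 min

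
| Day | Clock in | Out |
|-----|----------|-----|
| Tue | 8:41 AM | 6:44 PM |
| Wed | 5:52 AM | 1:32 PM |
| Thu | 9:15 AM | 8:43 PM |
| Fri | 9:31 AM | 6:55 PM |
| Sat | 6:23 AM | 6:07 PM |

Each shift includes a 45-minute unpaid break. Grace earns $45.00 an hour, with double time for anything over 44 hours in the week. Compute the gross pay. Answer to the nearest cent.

$2211.00

Tue: 8:41 AM–6:44 PM = 10 h 3 min; less 45 min break → 9 h 18 min
Wed: 5:52 AM–1:32 PM = 7 h 40 min; less 45 min break → 6 h 55 min
Thu: 9:15 AM–8:43 PM = 11 h 28 min; less 45 min break → 10 h 43 min
Fri: 9:31 AM–6:55 PM = 9 h 24 min; less 45 min break → 8 h 39 min
Sat: 6:23 AM–6:07 PM = 11 h 44 min; less 45 min break → 10 h 59 min
Total worked: 46 h 34 min = 2794 min.
Regular 44 h 0 min = 2640 min at $45.00/h; overtime 2 h 34 min = 154 min at $90.00/h.
Pay = (2640 × $45.00 + 154 × $90.00) ÷ 60 = $2211.00.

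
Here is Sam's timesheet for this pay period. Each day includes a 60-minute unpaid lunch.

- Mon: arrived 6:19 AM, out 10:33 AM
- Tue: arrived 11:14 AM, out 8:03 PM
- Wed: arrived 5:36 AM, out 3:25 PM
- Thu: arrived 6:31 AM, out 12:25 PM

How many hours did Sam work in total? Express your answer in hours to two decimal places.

24.77 hours

Mon: 6:19 AM–10:33 AM = 4 h 14 min; less 60 min break → 3 h 14 min
Tue: 11:14 AM–8:03 PM = 8 h 49 min; less 60 min break → 7 h 49 min
Wed: 5:36 AM–3:25 PM = 9 h 49 min; less 60 min break → 8 h 49 min
Thu: 6:31 AM–12:25 PM = 5 h 54 min; less 60 min break → 4 h 54 min
Total: 3 h 14 min + 7 h 49 min + 8 h 49 min + 4 h 54 min = 24 h 46 min.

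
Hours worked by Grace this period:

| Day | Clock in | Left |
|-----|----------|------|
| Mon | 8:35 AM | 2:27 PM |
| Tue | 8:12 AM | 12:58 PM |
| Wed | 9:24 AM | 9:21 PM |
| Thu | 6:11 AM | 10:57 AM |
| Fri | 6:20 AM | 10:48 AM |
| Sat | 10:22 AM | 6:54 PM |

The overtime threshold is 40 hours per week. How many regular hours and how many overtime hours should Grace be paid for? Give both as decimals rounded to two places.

Mon: 8:35 AM–2:27 PM = 5 h 52 min
Tue: 8:12 AM–12:58 PM = 4 h 46 min
Wed: 9:24 AM–9:21 PM = 11 h 57 min
Thu: 6:11 AM–10:57 AM = 4 h 46 min
Fri: 6:20 AM–10:48 AM = 4 h 28 min
Sat: 10:22 AM–6:54 PM = 8 h 32 min
Total worked: 40 h 21 min = 40.35 h.
Threshold 40 h → overtime 0 h 21 min, regular 40 h 0 min.

Regular 40.00 hours, overtime 0.35 hours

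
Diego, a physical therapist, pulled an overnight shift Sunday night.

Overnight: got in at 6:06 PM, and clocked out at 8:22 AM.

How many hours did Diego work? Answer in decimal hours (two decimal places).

Overnight: 6:06 PM → midnight = 5 h 54 min; midnight → 8:22 AM = 8 h 22 min; span 14 h 16 min

14.27 hours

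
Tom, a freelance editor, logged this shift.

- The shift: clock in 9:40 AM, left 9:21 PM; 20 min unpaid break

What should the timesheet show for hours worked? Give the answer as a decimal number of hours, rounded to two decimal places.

The shift: 9:40 AM–9:21 PM = 11 h 41 min; less 20 min break → 11 h 21 min

11.35 hours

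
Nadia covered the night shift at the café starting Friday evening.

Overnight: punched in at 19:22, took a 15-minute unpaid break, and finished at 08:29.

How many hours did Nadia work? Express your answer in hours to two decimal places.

12.87 hours

Overnight: 19:22 → midnight = 4 h 38 min; midnight → 08:29 = 8 h 29 min; span 13 h 7 min; less 15 min break → 12 h 52 min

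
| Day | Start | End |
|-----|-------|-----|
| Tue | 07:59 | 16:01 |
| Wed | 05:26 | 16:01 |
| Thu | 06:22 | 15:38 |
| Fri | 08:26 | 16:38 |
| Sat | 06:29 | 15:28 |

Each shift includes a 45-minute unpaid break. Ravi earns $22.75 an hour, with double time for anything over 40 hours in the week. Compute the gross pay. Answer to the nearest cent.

$969.91

Tue: 07:59–16:01 = 8 h 2 min; less 45 min break → 7 h 17 min
Wed: 05:26–16:01 = 10 h 35 min; less 45 min break → 9 h 50 min
Thu: 06:22–15:38 = 9 h 16 min; less 45 min break → 8 h 31 min
Fri: 08:26–16:38 = 8 h 12 min; less 45 min break → 7 h 27 min
Sat: 06:29–15:28 = 8 h 59 min; less 45 min break → 8 h 14 min
Total worked: 41 h 19 min = 2479 min.
Regular 40 h 0 min = 2400 min at $22.75/h; overtime 1 h 19 min = 79 min at $45.50/h.
Pay = (2400 × $22.75 + 79 × $45.50) ÷ 60 = $969.91.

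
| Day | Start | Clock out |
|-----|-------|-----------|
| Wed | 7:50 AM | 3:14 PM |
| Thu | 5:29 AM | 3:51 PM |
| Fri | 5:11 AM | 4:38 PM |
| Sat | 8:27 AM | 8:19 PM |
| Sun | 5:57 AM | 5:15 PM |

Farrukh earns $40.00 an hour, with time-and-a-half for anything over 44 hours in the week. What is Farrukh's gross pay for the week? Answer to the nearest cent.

Wed: 7:50 AM–3:14 PM = 7 h 24 min
Thu: 5:29 AM–3:51 PM = 10 h 22 min
Fri: 5:11 AM–4:38 PM = 11 h 27 min
Sat: 8:27 AM–8:19 PM = 11 h 52 min
Sun: 5:57 AM–5:15 PM = 11 h 18 min
Total worked: 52 h 23 min = 3143 min.
Regular 44 h 0 min = 2640 min at $40.00/h; overtime 8 h 23 min = 503 min at $60.00/h.
Pay = (2640 × $40.00 + 503 × $60.00) ÷ 60 = $2263.00.

$2263.00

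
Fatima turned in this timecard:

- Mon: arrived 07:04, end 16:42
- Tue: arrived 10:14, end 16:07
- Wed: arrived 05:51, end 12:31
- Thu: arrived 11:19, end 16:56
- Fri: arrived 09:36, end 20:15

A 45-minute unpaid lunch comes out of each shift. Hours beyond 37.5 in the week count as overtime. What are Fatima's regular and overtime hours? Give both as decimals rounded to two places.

Regular 34.70 hours, overtime 0.00 hours

Mon: 07:04–16:42 = 9 h 38 min; less 45 min break → 8 h 53 min
Tue: 10:14–16:07 = 5 h 53 min; less 45 min break → 5 h 8 min
Wed: 05:51–12:31 = 6 h 40 min; less 45 min break → 5 h 55 min
Thu: 11:19–16:56 = 5 h 37 min; less 45 min break → 4 h 52 min
Fri: 09:36–20:15 = 10 h 39 min; less 45 min break → 9 h 54 min
Total worked: 34 h 42 min = 34.70 h.
Threshold 37.5 h → overtime 0 h 0 min, regular 34 h 42 min.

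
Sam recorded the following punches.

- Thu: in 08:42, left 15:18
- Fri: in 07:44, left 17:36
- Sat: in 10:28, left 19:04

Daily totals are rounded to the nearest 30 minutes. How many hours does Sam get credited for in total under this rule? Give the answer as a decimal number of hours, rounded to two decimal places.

25.00 hours

Thu: 08:42–15:18 = 6 h 36 min → rounds to 6 h 30 min
Fri: 07:44–17:36 = 9 h 52 min → rounds to 10 h 0 min
Sat: 10:28–19:04 = 8 h 36 min → rounds to 8 h 30 min
Total credited: 25 h 0 min.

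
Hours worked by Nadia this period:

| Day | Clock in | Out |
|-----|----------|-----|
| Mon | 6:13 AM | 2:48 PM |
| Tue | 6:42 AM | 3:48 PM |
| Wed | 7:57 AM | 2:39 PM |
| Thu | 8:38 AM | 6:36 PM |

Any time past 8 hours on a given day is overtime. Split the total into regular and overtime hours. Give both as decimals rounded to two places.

Mon: 6:13 AM–2:48 PM = 8 h 35 min
Tue: 6:42 AM–3:48 PM = 9 h 6 min
Wed: 7:57 AM–2:39 PM = 6 h 42 min
Thu: 8:38 AM–6:36 PM = 9 h 58 min
Mon reg 8 h 0 min / OT 0 h 35 min; Tue reg 8 h 0 min / OT 1 h 6 min; Wed reg 6 h 42 min / OT 0 h 0 min; Thu reg 8 h 0 min / OT 1 h 58 min.
Totals: regular 30 h 42 min, overtime 3 h 39 min.

Regular 30.70 hours, overtime 3.65 hours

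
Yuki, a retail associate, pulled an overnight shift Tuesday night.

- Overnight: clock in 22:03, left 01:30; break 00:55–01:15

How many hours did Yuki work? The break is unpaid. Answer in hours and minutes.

3 h 7 min

Overnight: 22:03 → midnight = 1 h 57 min; midnight → 01:30 = 1 h 30 min; span 3 h 27 min; less 20 min break → 3 h 7 min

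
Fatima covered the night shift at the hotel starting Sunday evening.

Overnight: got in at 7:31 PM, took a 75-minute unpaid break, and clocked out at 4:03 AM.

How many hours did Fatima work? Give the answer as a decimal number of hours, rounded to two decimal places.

7.28 hours

Overnight: 7:31 PM → midnight = 4 h 29 min; midnight → 4:03 AM = 4 h 3 min; span 8 h 32 min; less 75 min break → 7 h 17 min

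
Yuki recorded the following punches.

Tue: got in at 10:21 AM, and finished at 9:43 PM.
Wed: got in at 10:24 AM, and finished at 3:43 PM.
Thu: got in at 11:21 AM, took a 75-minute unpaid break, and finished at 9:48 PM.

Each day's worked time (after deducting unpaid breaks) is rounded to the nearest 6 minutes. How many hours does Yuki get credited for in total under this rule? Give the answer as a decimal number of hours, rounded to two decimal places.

25.90 hours

Tue: 10:21 AM–9:43 PM = 11 h 22 min → rounds to 11 h 24 min
Wed: 10:24 AM–3:43 PM = 5 h 19 min → rounds to 5 h 18 min
Thu: 11:21 AM–9:48 PM = 10 h 27 min − 75 min = 9 h 12 min → rounds to 9 h 12 min
Total credited: 25 h 54 min.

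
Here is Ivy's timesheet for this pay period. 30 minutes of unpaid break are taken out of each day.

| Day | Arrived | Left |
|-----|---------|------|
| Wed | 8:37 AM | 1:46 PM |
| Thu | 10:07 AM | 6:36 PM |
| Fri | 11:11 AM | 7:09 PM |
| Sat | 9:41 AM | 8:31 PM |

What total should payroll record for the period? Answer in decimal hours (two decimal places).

30.43 hours

Wed: 8:37 AM–1:46 PM = 5 h 9 min; less 30 min break → 4 h 39 min
Thu: 10:07 AM–6:36 PM = 8 h 29 min; less 30 min break → 7 h 59 min
Fri: 11:11 AM–7:09 PM = 7 h 58 min; less 30 min break → 7 h 28 min
Sat: 9:41 AM–8:31 PM = 10 h 50 min; less 30 min break → 10 h 20 min
Total: 4 h 39 min + 7 h 59 min + 7 h 28 min + 10 h 20 min = 30 h 26 min.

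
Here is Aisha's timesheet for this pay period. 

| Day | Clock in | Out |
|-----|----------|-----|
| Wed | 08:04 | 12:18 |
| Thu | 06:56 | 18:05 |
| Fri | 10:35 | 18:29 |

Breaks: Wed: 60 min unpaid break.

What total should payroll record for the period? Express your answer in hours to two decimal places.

22.28 hours

Wed: 08:04–12:18 = 4 h 14 min; less 60 min break → 3 h 14 min
Thu: 06:56–18:05 = 11 h 9 min
Fri: 10:35–18:29 = 7 h 54 min
Total: 3 h 14 min + 11 h 9 min + 7 h 54 min = 22 h 17 min.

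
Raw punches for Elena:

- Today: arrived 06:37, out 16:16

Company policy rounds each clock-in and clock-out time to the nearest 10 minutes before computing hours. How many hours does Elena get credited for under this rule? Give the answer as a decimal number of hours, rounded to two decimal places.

Today: in 06:37→06:40, out 16:16→16:20; 9 h 40 min

9.67 hours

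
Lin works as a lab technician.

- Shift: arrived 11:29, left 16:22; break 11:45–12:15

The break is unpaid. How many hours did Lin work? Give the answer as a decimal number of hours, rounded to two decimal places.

4.38 hours

Shift: 11:29–16:22 = 4 h 53 min; less 30 min break → 4 h 23 min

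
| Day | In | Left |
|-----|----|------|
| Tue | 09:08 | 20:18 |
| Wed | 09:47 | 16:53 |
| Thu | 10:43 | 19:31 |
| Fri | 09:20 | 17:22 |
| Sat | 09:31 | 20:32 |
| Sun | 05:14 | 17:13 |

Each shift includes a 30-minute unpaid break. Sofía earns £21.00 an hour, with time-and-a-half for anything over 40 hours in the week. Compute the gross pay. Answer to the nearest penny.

Tue: 09:08–20:18 = 11 h 10 min; less 30 min break → 10 h 40 min
Wed: 09:47–16:53 = 7 h 6 min; less 30 min break → 6 h 36 min
Thu: 10:43–19:31 = 8 h 48 min; less 30 min break → 8 h 18 min
Fri: 09:20–17:22 = 8 h 2 min; less 30 min break → 7 h 32 min
Sat: 09:31–20:32 = 11 h 1 min; less 30 min break → 10 h 31 min
Sun: 05:14–17:13 = 11 h 59 min; less 30 min break → 11 h 29 min
Total worked: 55 h 6 min = 3306 min.
Regular 40 h 0 min = 2400 min at £21.00/h; overtime 15 h 6 min = 906 min at £31.50/h.
Pay = (2400 × £21.00 + 906 × £31.50) ÷ 60 = £1315.65.

£1315.65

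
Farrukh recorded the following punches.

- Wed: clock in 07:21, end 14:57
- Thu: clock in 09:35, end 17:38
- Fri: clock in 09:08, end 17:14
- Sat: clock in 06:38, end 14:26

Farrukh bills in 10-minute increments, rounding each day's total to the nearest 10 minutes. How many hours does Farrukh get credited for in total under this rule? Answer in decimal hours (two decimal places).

31.67 hours

Wed: 07:21–14:57 = 7 h 36 min → rounds to 7 h 40 min
Thu: 09:35–17:38 = 8 h 3 min → rounds to 8 h 0 min
Fri: 09:08–17:14 = 8 h 6 min → rounds to 8 h 10 min
Sat: 06:38–14:26 = 7 h 48 min → rounds to 7 h 50 min
Total credited: 31 h 40 min.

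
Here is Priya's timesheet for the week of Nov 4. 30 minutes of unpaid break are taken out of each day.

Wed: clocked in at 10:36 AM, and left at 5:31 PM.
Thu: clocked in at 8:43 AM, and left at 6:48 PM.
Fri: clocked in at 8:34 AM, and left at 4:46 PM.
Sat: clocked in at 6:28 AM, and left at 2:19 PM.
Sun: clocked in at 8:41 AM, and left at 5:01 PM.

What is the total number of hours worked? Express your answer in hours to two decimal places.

Wed: 10:36 AM–5:31 PM = 6 h 55 min; less 30 min break → 6 h 25 min
Thu: 8:43 AM–6:48 PM = 10 h 5 min; less 30 min break → 9 h 35 min
Fri: 8:34 AM–4:46 PM = 8 h 12 min; less 30 min break → 7 h 42 min
Sat: 6:28 AM–2:19 PM = 7 h 51 min; less 30 min break → 7 h 21 min
Sun: 8:41 AM–5:01 PM = 8 h 20 min; less 30 min break → 7 h 50 min
Total: 6 h 25 min + 9 h 35 min + 7 h 42 min + 7 h 21 min + 7 h 50 min = 38 h 53 min.

38.88 hours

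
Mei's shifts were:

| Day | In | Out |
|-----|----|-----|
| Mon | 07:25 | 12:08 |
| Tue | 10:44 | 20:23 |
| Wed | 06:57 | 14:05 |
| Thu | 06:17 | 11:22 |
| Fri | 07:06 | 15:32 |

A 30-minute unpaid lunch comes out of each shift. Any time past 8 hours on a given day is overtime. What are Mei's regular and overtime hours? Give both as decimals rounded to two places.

Regular 31.37 hours, overtime 1.15 hours

Mon: 07:25–12:08 = 4 h 43 min; less 30 min break → 4 h 13 min
Tue: 10:44–20:23 = 9 h 39 min; less 30 min break → 9 h 9 min
Wed: 06:57–14:05 = 7 h 8 min; less 30 min break → 6 h 38 min
Thu: 06:17–11:22 = 5 h 5 min; less 30 min break → 4 h 35 min
Fri: 07:06–15:32 = 8 h 26 min; less 30 min break → 7 h 56 min
Mon reg 4 h 13 min / OT 0 h 0 min; Tue reg 8 h 0 min / OT 1 h 9 min; Wed reg 6 h 38 min / OT 0 h 0 min; Thu reg 4 h 35 min / OT 0 h 0 min; Fri reg 7 h 56 min / OT 0 h 0 min.
Totals: regular 31 h 22 min, overtime 1 h 9 min.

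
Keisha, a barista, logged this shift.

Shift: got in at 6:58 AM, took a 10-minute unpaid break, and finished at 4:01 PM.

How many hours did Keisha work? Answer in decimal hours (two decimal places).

Shift: 6:58 AM–4:01 PM = 9 h 3 min; less 10 min break → 8 h 53 min

8.88 hours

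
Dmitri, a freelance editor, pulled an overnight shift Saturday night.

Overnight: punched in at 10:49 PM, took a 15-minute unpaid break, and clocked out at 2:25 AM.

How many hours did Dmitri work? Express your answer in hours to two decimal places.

3.35 hours

Overnight: 10:49 PM → midnight = 1 h 11 min; midnight → 2:25 AM = 2 h 25 min; span 3 h 36 min; less 15 min break → 3 h 21 min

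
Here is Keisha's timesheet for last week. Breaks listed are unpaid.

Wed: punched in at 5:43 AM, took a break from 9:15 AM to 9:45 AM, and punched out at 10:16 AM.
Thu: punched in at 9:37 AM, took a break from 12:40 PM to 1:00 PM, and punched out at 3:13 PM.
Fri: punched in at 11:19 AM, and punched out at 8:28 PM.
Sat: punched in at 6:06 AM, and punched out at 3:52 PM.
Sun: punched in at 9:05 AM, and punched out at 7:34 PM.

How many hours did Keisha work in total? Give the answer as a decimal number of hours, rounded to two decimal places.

38.72 hours

Wed: 5:43 AM–10:16 AM = 4 h 33 min; less 30 min break → 4 h 3 min
Thu: 9:37 AM–3:13 PM = 5 h 36 min; less 20 min break → 5 h 16 min
Fri: 11:19 AM–8:28 PM = 9 h 9 min
Sat: 6:06 AM–3:52 PM = 9 h 46 min
Sun: 9:05 AM–7:34 PM = 10 h 29 min
Total: 4 h 3 min + 5 h 16 min + 9 h 9 min + 9 h 46 min + 10 h 29 min = 38 h 43 min.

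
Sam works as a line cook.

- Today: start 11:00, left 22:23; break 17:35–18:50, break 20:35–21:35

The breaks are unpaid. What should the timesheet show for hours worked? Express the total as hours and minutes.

Today: 11:00–22:23 = 11 h 23 min; less 135 min break → 9 h 8 min

9 h 8 min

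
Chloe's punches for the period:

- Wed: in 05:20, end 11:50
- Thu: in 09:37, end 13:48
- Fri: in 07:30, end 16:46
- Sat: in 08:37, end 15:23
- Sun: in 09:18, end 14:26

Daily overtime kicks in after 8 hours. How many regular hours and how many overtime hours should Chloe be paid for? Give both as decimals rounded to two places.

Wed: 05:20–11:50 = 6 h 30 min
Thu: 09:37–13:48 = 4 h 11 min
Fri: 07:30–16:46 = 9 h 16 min
Sat: 08:37–15:23 = 6 h 46 min
Sun: 09:18–14:26 = 5 h 8 min
Wed reg 6 h 30 min / OT 0 h 0 min; Thu reg 4 h 11 min / OT 0 h 0 min; Fri reg 8 h 0 min / OT 1 h 16 min; Sat reg 6 h 46 min / OT 0 h 0 min; Sun reg 5 h 8 min / OT 0 h 0 min.
Totals: regular 30 h 35 min, overtime 1 h 16 min.

Regular 30.58 hours, overtime 1.27 hours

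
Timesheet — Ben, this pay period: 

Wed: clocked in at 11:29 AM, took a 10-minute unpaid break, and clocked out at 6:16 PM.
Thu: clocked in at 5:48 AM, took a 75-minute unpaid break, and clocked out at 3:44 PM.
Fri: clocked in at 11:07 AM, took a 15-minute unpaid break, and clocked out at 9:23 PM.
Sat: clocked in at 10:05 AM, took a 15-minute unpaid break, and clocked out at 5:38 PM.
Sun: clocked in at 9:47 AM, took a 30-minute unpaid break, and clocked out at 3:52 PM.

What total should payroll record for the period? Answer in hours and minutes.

Wed: 11:29 AM–6:16 PM = 6 h 47 min; less 10 min break → 6 h 37 min
Thu: 5:48 AM–3:44 PM = 9 h 56 min; less 75 min break → 8 h 41 min
Fri: 11:07 AM–9:23 PM = 10 h 16 min; less 15 min break → 10 h 1 min
Sat: 10:05 AM–5:38 PM = 7 h 33 min; less 15 min break → 7 h 18 min
Sun: 9:47 AM–3:52 PM = 6 h 5 min; less 30 min break → 5 h 35 min
Total: 6 h 37 min + 8 h 41 min + 10 h 1 min + 7 h 18 min + 5 h 35 min = 38 h 12 min.

38 h 12 min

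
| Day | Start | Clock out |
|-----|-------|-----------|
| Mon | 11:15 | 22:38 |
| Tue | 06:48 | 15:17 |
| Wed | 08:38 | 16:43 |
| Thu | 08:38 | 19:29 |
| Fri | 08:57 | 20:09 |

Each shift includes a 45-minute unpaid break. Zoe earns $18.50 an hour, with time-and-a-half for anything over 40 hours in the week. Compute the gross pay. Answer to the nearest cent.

Mon: 11:15–22:38 = 11 h 23 min; less 45 min break → 10 h 38 min
Tue: 06:48–15:17 = 8 h 29 min; less 45 min break → 7 h 44 min
Wed: 08:38–16:43 = 8 h 5 min; less 45 min break → 7 h 20 min
Thu: 08:38–19:29 = 10 h 51 min; less 45 min break → 10 h 6 min
Fri: 08:57–20:09 = 11 h 12 min; less 45 min break → 10 h 27 min
Total worked: 46 h 15 min = 2775 min.
Regular 40 h 0 min = 2400 min at $18.50/h; overtime 6 h 15 min = 375 min at $27.75/h.
Pay = (2400 × $18.50 + 375 × $27.75) ÷ 60 = $913.44.

$913.44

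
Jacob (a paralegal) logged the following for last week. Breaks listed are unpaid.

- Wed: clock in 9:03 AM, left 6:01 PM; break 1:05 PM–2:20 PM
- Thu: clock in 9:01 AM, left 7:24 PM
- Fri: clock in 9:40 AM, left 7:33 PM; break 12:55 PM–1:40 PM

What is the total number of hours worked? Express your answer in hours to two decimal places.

27.23 hours

Wed: 9:03 AM–6:01 PM = 8 h 58 min; less 75 min break → 7 h 43 min
Thu: 9:01 AM–7:24 PM = 10 h 23 min
Fri: 9:40 AM–7:33 PM = 9 h 53 min; less 45 min break → 9 h 8 min
Total: 7 h 43 min + 10 h 23 min + 9 h 8 min = 27 h 14 min.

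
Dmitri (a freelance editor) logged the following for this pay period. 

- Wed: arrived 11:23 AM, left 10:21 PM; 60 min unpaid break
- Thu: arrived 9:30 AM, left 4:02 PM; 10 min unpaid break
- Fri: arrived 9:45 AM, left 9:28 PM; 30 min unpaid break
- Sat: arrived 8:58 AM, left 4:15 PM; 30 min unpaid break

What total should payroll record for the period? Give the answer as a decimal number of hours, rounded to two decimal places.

Wed: 11:23 AM–10:21 PM = 10 h 58 min; less 60 min break → 9 h 58 min
Thu: 9:30 AM–4:02 PM = 6 h 32 min; less 10 min break → 6 h 22 min
Fri: 9:45 AM–9:28 PM = 11 h 43 min; less 30 min break → 11 h 13 min
Sat: 8:58 AM–4:15 PM = 7 h 17 min; less 30 min break → 6 h 47 min
Total: 9 h 58 min + 6 h 22 min + 11 h 13 min + 6 h 47 min = 34 h 20 min.

34.33 hours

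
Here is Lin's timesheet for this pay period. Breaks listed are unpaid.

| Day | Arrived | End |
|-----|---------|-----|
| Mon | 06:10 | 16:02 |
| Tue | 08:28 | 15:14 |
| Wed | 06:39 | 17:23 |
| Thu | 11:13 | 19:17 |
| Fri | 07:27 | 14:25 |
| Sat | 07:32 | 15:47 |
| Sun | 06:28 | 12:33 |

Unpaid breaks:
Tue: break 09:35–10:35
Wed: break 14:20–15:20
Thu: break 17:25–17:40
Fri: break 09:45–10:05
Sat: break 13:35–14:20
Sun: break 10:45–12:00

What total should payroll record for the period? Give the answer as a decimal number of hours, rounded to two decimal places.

52.15 hours

Mon: 06:10–16:02 = 9 h 52 min
Tue: 08:28–15:14 = 6 h 46 min; less 60 min break → 5 h 46 min
Wed: 06:39–17:23 = 10 h 44 min; less 60 min break → 9 h 44 min
Thu: 11:13–19:17 = 8 h 4 min; less 15 min break → 7 h 49 min
Fri: 07:27–14:25 = 6 h 58 min; less 20 min break → 6 h 38 min
Sat: 07:32–15:47 = 8 h 15 min; less 45 min break → 7 h 30 min
Sun: 06:28–12:33 = 6 h 5 min; less 75 min break → 4 h 50 min
Total: 9 h 52 min + 5 h 46 min + 9 h 44 min + 7 h 49 min + 6 h 38 min + 7 h 30 min + 4 h 50 min = 52 h 9 min.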